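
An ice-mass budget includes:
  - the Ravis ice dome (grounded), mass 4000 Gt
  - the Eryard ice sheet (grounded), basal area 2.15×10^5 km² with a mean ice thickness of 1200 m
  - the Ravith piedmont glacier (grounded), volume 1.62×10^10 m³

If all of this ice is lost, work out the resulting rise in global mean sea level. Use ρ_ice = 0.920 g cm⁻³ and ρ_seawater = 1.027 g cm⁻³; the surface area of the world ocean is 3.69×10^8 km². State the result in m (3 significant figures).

Ravis: 4000 Gt = 4.000×10^15 kg; dividing by ρ_w = 1.027 g cm⁻³ = 1027 kg m⁻³ gives 3.895×10^12 m³ of water.
Eryard: ice volume = 2.15×10^5 km² × 1200 m = 2.580×10^5 km³; 2.580×10^5 × (920/1027) = 2.311×10^5 km³ of water.
Ravith: 1.62×10^10 m³ × (920/1027) = 1.451×10^10 m³ of water.
Total added water ≈ 2.350×10^14 m³ over 3.69×10^14 m² → Δh = 0.637 m.

≈ 0.637 m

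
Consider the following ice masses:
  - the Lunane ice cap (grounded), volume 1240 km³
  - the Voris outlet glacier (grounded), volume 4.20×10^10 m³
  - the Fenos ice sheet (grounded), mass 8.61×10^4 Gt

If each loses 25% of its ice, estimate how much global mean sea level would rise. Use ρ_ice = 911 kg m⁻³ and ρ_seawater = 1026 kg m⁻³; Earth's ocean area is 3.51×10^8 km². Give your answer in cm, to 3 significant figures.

Lunane: 0.25 × 1240 km³ × (911/1026) = 275.3 km³ of water.
Voris: 0.25 × 4.20×10^10 m³ × (911/1026) = 9.323×10^9 m³ of water.
Fenos: 0.25 × 8.61×10^4 Gt = 2.152×10^16 kg; dividing by ρ_w = 1026 kg m⁻³ gives 2.098×10^13 m³ of water.
Total added water ≈ 2.126×10^13 m³ over 3.51×10^14 m² → Δh = 0.0606 m = 6.06 cm.

≈ 6.06 cm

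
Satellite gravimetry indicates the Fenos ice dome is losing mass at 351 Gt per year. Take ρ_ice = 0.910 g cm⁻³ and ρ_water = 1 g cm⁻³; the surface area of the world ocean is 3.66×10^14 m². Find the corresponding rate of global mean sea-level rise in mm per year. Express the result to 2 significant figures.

≈ 0.96 mm/yr

ρ_w = 1 g cm⁻³ = 1000 kg m⁻³. Annual water volume added = 351 Gt / ρ_w = 3.510×10^14 kg / 1000 kg m⁻³ = 3.510×10^11 m³.
Δh per year = 3.510×10^11 / 3.66×10^14 = 9.59×10^-4 m = 0.96 mm.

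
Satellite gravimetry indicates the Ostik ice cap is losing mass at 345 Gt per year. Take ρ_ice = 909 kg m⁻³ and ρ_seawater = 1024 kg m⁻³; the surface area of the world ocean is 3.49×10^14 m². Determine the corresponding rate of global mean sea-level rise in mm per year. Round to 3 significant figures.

≈ 0.965 mm/yr

ρ_w = 1024 kg m⁻³. Annual water volume added = 345 Gt / ρ_w = 3.450×10^14 kg / 1024 kg m⁻³ = 3.369×10^11 m³.
Δh per year = 3.369×10^11 / 3.49×10^14 = 9.65×10^-4 m = 0.965 mm.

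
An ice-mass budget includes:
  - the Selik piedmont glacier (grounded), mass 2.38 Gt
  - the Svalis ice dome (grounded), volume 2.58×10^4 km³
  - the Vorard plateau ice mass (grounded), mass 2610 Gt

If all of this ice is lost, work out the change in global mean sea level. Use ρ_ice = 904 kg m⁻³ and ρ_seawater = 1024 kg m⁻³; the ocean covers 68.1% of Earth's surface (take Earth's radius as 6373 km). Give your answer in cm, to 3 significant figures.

≈ 7.29 cm

Selik: 2.38 Gt = 2.380×10^12 kg; dividing by ρ_w = 1024 kg m⁻³ gives 2.324×10^9 m³ of water.
Svalis: 2.58×10^4 km³ × (904/1024) = 2.278×10^4 km³ of water.
Vorard: 2610 Gt = 2.610×10^15 kg; dividing by ρ_w = 1024 kg m⁻³ gives 2.549×10^12 m³ of water.
Total added water ≈ 2.533×10^13 m³ over 3.48×10^14 m² → Δh = 0.0729 m = 7.29 cm.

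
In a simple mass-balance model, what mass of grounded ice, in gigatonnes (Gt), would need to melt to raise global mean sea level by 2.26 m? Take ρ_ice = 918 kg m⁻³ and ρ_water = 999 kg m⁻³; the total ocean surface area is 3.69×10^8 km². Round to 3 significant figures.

≈ 8.33×10^5 Gt

Required water volume = Δh × A = 2.26 m × 3.69×10^14 m² = 8.339×10^14 m³.
ρ_w = 999 kg m⁻³, so the mass of water = 8.339×10^14 m³ × 999 kg m⁻³ = 8.331×10^17 kg = 8.33×10^5 Gt (and the same mass of ice, by conservation).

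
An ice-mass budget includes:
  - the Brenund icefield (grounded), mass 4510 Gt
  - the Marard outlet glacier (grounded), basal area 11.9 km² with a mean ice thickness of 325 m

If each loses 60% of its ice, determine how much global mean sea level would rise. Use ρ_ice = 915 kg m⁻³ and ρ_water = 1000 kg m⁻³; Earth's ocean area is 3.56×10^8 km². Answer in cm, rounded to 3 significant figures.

≈ 0.761 cm

Brenund: 0.6 × 4510 Gt = 2.706×10^15 kg; dividing by ρ_w = 1000 kg m⁻³ gives 2.706×10^12 m³ of water.
Marard: ice volume = 11.9 km² × 325 m = 3.868 km³; 0.6 × 3.868 × (915/1000) = 2.123 km³ of water.
Total added water ≈ 2.708×10^12 m³ over 3.56×10^14 m² → Δh = 7.61×10^-3 m = 0.761 cm.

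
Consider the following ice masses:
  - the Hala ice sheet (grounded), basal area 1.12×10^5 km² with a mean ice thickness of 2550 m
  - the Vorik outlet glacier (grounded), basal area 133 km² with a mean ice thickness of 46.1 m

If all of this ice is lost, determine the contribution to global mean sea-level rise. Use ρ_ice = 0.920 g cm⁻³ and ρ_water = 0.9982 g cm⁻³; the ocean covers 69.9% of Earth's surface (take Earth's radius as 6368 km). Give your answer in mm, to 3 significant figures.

Hala: ice volume = 1.12×10^5 km² × 2550 m = 2.856×10^5 km³; 2.856×10^5 × (920/998.2) = 2.632×10^5 km³ of water.
Vorik: ice volume = 133 km² × 46.1 m = 6.131 km³; 6.131 × (920/998.2) = 5.651 km³ of water.
Total added water ≈ 2.632×10^14 m³ over 3.56×10^14 m² → Δh = 0.739 m = 739 mm.

≈ 739 mm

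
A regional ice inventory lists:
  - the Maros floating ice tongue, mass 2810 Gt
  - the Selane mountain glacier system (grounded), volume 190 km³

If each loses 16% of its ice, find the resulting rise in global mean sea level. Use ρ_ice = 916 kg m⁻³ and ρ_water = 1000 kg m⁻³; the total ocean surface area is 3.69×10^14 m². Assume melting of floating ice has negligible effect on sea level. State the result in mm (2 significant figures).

The Maros floating ice tongue is floating and already displaces its own weight of water, so its melt adds essentially nothing to sea level.
Selane: 0.16 × 190 km³ × (916/1000) = 27.85 km³ of water.
Total added water ≈ 2.785×10^10 m³ over 3.69×10^14 m² → Δh = 7.55×10^-5 m = 0.075 mm.

≈ 0.075 mm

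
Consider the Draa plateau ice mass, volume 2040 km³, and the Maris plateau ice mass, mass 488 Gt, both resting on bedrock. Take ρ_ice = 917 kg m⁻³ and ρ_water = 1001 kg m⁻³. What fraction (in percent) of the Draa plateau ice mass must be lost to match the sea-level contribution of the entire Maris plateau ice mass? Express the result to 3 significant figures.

Equal sea-level rise means equal mass of meltwater, i.e. equal mass of ice lost.
Ice mass of Maris: 4.880×10^14 kg; ice mass of Draa: 1.871×10^15 kg.
Fraction required = 4.880×10^14 / 1.871×10^15 = 0.261 → 26.1 %.

≈ 26.1 %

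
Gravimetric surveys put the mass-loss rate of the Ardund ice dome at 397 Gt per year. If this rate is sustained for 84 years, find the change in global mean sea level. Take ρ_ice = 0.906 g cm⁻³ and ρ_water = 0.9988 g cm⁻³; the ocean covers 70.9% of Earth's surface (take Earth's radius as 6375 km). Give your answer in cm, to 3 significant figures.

Total mass lost = 397 Gt/yr × 84 yr = 3.335×10^4 Gt = 3.335×10^16 kg.
ρ_w = 0.9988 g cm⁻³ = 998.8 kg m⁻³, so water volume = 3.335×10^16 / 998.8 = 3.339×10^13 m³.
Δh = 3.339×10^13 / 3.62×10^14 = 0.0922 m = 9.22 cm.

≈ 9.22 cm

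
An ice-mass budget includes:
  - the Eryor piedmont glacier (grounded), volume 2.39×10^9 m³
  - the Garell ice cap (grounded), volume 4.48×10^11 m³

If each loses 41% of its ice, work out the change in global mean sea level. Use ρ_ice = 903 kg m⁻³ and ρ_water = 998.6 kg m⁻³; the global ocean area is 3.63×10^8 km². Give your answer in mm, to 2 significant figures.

Eryor: 0.41 × 2.39×10^9 m³ × (903/998.6) = 8.861×10^8 m³ of water.
Garell: 0.41 × 4.48×10^11 m³ × (903/998.6) = 1.661×10^11 m³ of water.
Total added water ≈ 1.670×10^11 m³ over 3.63×10^14 m² → Δh = 4.60×10^-4 m = 0.46 mm.

≈ 0.46 mm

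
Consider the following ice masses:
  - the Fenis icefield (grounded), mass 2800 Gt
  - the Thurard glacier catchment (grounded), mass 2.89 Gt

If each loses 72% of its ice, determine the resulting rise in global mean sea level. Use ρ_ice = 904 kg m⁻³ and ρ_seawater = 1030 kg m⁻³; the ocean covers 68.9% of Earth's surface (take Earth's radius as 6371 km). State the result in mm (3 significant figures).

Fenis: 0.72 × 2800 Gt = 2.016×10^15 kg; dividing by ρ_w = 1030 kg m⁻³ gives 1.957×10^12 m³ of water.
Thurard: 0.72 × 2.89 Gt = 2.081×10^12 kg; dividing by ρ_w = 1030 kg m⁻³ gives 2.020×10^9 m³ of water.
Total added water ≈ 1.959×10^12 m³ over 3.51×10^14 m² → Δh = 5.58×10^-3 m = 5.58 mm.

≈ 5.58 mm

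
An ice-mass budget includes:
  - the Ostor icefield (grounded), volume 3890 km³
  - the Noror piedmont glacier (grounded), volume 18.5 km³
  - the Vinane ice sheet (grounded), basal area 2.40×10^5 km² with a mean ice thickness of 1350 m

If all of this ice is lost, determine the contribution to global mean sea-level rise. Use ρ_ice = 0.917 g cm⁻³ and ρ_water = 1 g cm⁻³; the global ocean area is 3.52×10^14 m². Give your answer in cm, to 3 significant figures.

Ostor: 3890 km³ × (917/1000) = 3567 km³ of water.
Noror: 18.5 km³ × (917/1000) = 16.96 km³ of water.
Vinane: ice volume = 2.40×10^5 km² × 1350 m = 3.240×10^5 km³; 3.240×10^5 × (917/1000) = 2.971×10^5 km³ of water.
Total added water ≈ 3.007×10^14 m³ over 3.52×10^14 m² → Δh = 0.854 m = 85.4 cm.

≈ 85.4 cm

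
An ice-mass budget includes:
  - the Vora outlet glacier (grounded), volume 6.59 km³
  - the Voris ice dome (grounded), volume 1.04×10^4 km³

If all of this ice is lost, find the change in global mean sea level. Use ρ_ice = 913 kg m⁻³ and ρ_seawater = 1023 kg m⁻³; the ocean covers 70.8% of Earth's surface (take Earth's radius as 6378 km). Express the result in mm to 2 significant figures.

≈ 26 mm

Vora: 6.59 km³ × (913/1023) = 5.881 km³ of water.
Voris: 1.04×10^4 km³ × (913/1023) = 9282 km³ of water.
Total added water ≈ 9.288×10^12 m³ over 3.62×10^14 m² → Δh = 0.0257 m = 26 mm.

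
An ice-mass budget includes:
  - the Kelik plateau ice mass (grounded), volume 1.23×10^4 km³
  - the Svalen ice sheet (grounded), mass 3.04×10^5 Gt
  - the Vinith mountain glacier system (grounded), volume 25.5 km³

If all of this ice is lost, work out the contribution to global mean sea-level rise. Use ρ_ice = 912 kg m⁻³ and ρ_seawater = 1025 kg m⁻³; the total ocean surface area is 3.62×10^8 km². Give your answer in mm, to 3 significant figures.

≈ 850 mm

Kelik: 1.23×10^4 km³ × (912/1025) = 1.094×10^4 km³ of water.
Svalen: 3.04×10^5 Gt = 3.040×10^17 kg; dividing by ρ_w = 1025 kg m⁻³ gives 2.966×10^14 m³ of water.
Vinith: 25.5 km³ × (912/1025) = 22.69 km³ of water.
Total added water ≈ 3.076×10^14 m³ over 3.62×10^14 m² → Δh = 0.850 m = 850 mm.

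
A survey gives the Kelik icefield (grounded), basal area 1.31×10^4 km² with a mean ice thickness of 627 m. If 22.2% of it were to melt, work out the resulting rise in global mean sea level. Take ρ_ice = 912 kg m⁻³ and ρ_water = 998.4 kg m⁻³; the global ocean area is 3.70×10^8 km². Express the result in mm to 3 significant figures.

≈ 4.50 mm

Kelik: ice volume = 1.31×10^4 km² × 627 m = 8214 km³; 0.222 × 8214 × (912/998.4) = 1666 km³ of water.
Spread over 3.70×10^14 m² of ocean, Δh = 1.666×10^12 / 3.70×10^14 = 4.50×10^-3 m = 4.50 mm.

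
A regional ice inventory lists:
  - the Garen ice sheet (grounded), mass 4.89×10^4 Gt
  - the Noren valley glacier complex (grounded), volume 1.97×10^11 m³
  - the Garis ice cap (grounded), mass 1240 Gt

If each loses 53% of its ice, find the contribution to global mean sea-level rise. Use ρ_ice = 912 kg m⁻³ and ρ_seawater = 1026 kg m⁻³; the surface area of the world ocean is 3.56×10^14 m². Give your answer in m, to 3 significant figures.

Garen: 0.53 × 4.89×10^4 Gt = 2.592×10^16 kg; dividing by ρ_w = 1026 kg m⁻³ gives 2.526×10^13 m³ of water.
Noren: 0.53 × 1.97×10^11 m³ × (912/1026) = 9.281×10^10 m³ of water.
Garis: 0.53 × 1240 Gt = 6.572×10^14 kg; dividing by ρ_w = 1026 kg m⁻³ gives 6.405×10^11 m³ of water.
Total added water ≈ 2.599×10^13 m³ over 3.56×10^14 m² → Δh = 0.0730 m.

≈ 0.0730 m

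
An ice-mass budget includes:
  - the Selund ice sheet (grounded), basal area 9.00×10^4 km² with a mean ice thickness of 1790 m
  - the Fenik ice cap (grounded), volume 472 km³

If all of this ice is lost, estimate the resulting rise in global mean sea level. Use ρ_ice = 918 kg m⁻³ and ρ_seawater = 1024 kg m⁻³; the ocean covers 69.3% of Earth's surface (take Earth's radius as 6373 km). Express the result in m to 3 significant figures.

Selund: ice volume = 9.00×10^4 km² × 1790 m = 1.611×10^5 km³; 1.611×10^5 × (918/1024) = 1.444×10^5 km³ of water.
Fenik: 472 km³ × (918/1024) = 423.1 km³ of water.
Total added water ≈ 1.448×10^14 m³ over 3.54×10^14 m² → Δh = 0.410 m.

≈ 0.410 m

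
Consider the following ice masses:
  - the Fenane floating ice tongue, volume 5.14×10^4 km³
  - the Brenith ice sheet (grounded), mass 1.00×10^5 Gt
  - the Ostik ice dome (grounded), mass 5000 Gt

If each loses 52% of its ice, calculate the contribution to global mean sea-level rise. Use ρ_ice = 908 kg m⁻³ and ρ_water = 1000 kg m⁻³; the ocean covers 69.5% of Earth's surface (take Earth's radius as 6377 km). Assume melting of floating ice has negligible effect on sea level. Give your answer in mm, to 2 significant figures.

≈ 150 mm

The Fenane floating ice tongue is floating and already displaces its own weight of water, so its melt adds essentially nothing to sea level.
Brenith: 0.52 × 1.00×10^5 Gt = 5.200×10^16 kg; dividing by ρ_w = 1000 kg m⁻³ gives 5.200×10^13 m³ of water.
Ostik: 0.52 × 5000 Gt = 2.600×10^15 kg; dividing by ρ_w = 1000 kg m⁻³ gives 2.600×10^12 m³ of water.
Total added water ≈ 5.460×10^13 m³ over 3.55×10^14 m² → Δh = 0.154 m = 150 mm.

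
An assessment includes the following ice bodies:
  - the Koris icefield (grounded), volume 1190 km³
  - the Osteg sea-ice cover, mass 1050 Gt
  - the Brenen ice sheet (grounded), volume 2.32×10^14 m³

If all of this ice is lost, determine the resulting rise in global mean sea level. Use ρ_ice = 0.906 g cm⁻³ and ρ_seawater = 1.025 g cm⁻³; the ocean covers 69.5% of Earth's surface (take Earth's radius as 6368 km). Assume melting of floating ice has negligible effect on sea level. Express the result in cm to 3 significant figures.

≈ 58.2 cm

Koris: 1190 km³ × (906/1025) = 1052 km³ of water.
The Osteg sea-ice cover is floating and already displaces its own weight of water, so its melt adds essentially nothing to sea level.
Brenen: 2.32×10^14 m³ × (906/1025) = 2.051×10^14 m³ of water.
Total added water ≈ 2.061×10^14 m³ over 3.54×10^14 m² → Δh = 0.582 m = 58.2 cm.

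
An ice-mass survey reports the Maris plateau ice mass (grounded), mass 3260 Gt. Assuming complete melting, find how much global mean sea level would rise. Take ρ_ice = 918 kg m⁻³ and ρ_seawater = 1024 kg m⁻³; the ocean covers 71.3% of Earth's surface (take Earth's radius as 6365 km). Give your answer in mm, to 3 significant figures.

Maris: 3260 Gt = 3.260×10^15 kg; dividing by ρ_w = 1024 kg m⁻³ gives 3.184×10^12 m³ of water.
Spread over 3.63×10^14 m² of ocean, Δh = 3.184×10^12 / 3.63×10^14 = 8.77×10^-3 m = 8.77 mm.

≈ 8.77 mm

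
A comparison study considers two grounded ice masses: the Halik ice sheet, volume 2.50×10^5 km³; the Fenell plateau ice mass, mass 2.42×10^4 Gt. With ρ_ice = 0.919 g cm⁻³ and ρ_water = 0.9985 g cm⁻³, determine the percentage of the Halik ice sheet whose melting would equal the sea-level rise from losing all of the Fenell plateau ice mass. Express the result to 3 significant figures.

Equal sea-level rise means equal mass of meltwater, i.e. equal mass of ice lost.
Ice mass of Fenell: 2.420×10^16 kg; ice mass of Halik: 2.298×10^17 kg.
Fraction required = 2.420×10^16 / 2.298×10^17 = 0.105 → 10.5 %.

≈ 10.5 %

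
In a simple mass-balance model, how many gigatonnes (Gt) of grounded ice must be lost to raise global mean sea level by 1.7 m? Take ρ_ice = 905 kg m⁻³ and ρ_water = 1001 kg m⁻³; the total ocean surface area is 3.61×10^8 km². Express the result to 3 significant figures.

≈ 6.14×10^5 Gt

Required water volume = Δh × A = 1.7 m × 3.61×10^14 m² = 6.137×10^14 m³.
ρ_w = 1001 kg m⁻³, so the mass of water = 6.137×10^14 m³ × 1001 kg m⁻³ = 6.143×10^17 kg = 6.14×10^5 Gt (and the same mass of ice, by conservation).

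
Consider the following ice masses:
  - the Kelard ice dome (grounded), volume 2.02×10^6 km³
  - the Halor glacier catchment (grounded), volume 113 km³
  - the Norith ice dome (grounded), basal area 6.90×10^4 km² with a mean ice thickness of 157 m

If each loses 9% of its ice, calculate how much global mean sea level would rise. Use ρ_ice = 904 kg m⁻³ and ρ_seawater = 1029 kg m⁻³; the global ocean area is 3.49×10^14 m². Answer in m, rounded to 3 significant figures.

≈ 0.460 m

Kelard: 0.09 × 2.02×10^6 km³ × (904/1029) = 1.597×10^5 km³ of water.
Halor: 0.09 × 113 km³ × (904/1029) = 8.935 km³ of water.
Norith: ice volume = 6.90×10^4 km² × 157 m = 1.083×10^4 km³; 0.09 × 1.083×10^4 × (904/1029) = 856.5 km³ of water.
Total added water ≈ 1.606×10^14 m³ over 3.49×10^14 m² → Δh = 0.460 m.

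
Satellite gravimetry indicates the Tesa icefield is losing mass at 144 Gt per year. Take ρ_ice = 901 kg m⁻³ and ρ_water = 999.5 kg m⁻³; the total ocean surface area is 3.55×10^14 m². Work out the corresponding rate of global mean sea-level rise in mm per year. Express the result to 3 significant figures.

≈ 0.406 mm/yr

ρ_w = 999.5 kg m⁻³. Annual water volume added = 144 Gt / ρ_w = 1.440×10^14 kg / 999.5 kg m⁻³ = 1.441×10^11 m³.
Δh per year = 1.441×10^11 / 3.55×10^14 = 4.06×10^-4 m = 0.406 mm.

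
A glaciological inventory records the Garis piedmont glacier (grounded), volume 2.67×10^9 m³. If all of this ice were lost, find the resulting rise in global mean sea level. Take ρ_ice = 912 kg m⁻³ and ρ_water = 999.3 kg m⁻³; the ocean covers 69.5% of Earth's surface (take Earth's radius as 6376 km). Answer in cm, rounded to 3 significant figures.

≈ 6.86×10^-4 cm

Garis: 2.67×10^9 m³ × (912/999.3) = 2.437×10^9 m³ of water.
Spread over 3.55×10^14 m² of ocean, Δh = 2.437×10^9 / 3.55×10^14 = 6.86×10^-6 m = 6.86×10^-4 cm.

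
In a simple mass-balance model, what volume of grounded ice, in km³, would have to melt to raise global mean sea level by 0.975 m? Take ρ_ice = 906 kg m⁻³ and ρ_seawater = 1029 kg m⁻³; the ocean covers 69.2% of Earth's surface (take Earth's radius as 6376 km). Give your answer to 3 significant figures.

Required water volume = Δh × A = 0.975 m × 3.54×10^14 m² = 3.447×10^14 m³ = 3.447×10^5 km³.
Ice volume = water volume × ρ_w/ρ_ice = 3.447×10^5 × 1029/906 = 3.91×10^5 km³.

≈ 3.91×10^5 km³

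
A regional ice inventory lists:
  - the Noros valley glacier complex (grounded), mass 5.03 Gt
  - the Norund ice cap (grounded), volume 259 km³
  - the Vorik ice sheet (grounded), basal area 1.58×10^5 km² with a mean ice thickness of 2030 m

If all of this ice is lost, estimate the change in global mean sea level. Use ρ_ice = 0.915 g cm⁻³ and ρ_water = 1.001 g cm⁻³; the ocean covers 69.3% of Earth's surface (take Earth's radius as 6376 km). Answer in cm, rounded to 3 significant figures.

≈ 82.9 cm

Noros: 5.03 Gt = 5.030×10^12 kg; dividing by ρ_w = 1.001 g cm⁻³ = 1001 kg m⁻³ gives 5.025×10^9 m³ of water.
Norund: 259 km³ × (915/1001) = 236.7 km³ of water.
Vorik: ice volume = 1.58×10^5 km² × 2030 m = 3.207×10^5 km³; 3.207×10^5 × (915/1001) = 2.932×10^5 km³ of water.
Total added water ≈ 2.934×10^14 m³ over 3.54×10^14 m² → Δh = 0.829 m = 82.9 cm.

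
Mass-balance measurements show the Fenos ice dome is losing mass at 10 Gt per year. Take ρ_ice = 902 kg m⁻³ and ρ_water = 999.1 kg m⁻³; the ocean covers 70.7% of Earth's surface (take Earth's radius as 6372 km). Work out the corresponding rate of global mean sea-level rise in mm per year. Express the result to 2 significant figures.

ρ_w = 999.1 kg m⁻³. Annual water volume added = 10 Gt / ρ_w = 1.000×10^13 kg / 999.1 kg m⁻³ = 1.001×10^10 m³.
Δh per year = 1.001×10^10 / 3.61×10^14 = 2.77×10^-5 m = 0.028 mm.

≈ 0.028 mm/yr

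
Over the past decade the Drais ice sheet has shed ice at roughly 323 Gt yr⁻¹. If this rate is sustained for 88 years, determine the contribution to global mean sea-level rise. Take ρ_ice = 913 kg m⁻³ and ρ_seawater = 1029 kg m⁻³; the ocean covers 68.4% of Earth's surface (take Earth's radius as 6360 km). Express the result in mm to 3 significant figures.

Total mass lost = 323 Gt/yr × 88 yr = 2.842×10^4 Gt = 2.842×10^16 kg.
ρ_w = 1029 kg m⁻³, so water volume = 2.842×10^16 / 1029 = 2.762×10^13 m³.
Δh = 2.762×10^13 / 3.48×10^14 = 0.0794 m = 79.4 mm.

≈ 79.4 mm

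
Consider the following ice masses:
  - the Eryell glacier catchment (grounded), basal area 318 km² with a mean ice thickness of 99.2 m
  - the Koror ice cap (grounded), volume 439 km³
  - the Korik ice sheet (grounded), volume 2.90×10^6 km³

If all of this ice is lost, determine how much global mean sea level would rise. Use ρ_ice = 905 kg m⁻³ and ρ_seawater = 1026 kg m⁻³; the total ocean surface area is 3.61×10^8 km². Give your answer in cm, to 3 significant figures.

Eryell: ice volume = 318 km² × 99.2 m = 31.55 km³; 31.55 × (905/1026) = 27.83 km³ of water.
Koror: 439 km³ × (905/1026) = 387.2 km³ of water.
Korik: 2.90×10^6 km³ × (905/1026) = 2.558×10^6 km³ of water.
Total added water ≈ 2.558×10^15 m³ over 3.61×10^14 m² → Δh = 7.09 m = 709 cm.

≈ 709 cm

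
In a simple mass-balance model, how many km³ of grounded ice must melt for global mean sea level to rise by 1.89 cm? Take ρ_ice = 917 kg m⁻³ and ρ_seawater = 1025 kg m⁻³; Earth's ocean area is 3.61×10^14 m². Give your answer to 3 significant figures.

Required water volume = Δh × A = 0.0189 m × 3.61×10^14 m² = 6.823×10^12 m³ = 6823 km³.
Ice volume = water volume × ρ_w/ρ_ice = 6823 × 1025/917 = 7630 km³.

≈ 7630 km³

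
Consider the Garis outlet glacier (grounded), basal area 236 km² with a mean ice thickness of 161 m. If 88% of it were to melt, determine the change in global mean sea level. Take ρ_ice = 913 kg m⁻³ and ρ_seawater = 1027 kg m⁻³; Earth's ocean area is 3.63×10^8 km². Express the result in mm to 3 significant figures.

≈ 0.0819 mm

Garis: ice volume = 236 km² × 161 m = 38.00 km³; 0.88 × 38.00 × (913/1027) = 29.72 km³ of water.
Spread over 3.63×10^14 m² of ocean, Δh = 2.972×10^10 / 3.63×10^14 = 8.19×10^-5 m = 0.0819 mm.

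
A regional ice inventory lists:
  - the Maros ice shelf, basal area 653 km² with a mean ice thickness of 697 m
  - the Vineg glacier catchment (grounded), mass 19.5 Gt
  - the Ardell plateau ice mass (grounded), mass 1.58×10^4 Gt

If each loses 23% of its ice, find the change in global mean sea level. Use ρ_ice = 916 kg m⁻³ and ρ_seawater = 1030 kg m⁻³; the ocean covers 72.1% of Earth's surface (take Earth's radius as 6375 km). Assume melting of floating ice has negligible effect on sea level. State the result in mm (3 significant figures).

≈ 9.59 mm

The Maros ice shelf is floating and already displaces its own weight of water, so its melt adds essentially nothing to sea level.
Vineg: 0.23 × 19.5 Gt = 4.485×10^12 kg; dividing by ρ_w = 1030 kg m⁻³ gives 4.354×10^9 m³ of water.
Ardell: 0.23 × 1.58×10^4 Gt = 3.634×10^15 kg; dividing by ρ_w = 1030 kg m⁻³ gives 3.528×10^12 m³ of water.
Total added water ≈ 3.533×10^12 m³ over 3.68×10^14 m² → Δh = 9.59×10^-3 m = 9.59 mm.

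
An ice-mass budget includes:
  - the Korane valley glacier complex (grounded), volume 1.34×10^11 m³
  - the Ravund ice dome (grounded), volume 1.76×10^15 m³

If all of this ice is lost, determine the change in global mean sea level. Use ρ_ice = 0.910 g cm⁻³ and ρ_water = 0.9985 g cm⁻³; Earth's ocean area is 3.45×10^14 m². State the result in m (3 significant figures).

Korane: 1.34×10^11 m³ × (910/998.5) = 1.221×10^11 m³ of water.
Ravund: 1.76×10^15 m³ × (910/998.5) = 1.604×10^15 m³ of water.
Total added water ≈ 1.604×10^15 m³ over 3.45×10^14 m² → Δh = 4.65 m.

≈ 4.65 m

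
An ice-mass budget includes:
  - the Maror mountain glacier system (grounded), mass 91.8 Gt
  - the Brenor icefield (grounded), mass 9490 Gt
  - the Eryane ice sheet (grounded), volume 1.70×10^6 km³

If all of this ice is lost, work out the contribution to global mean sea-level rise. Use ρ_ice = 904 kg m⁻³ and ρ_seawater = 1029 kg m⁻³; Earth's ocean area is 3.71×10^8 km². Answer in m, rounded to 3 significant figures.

Maror: 91.8 Gt = 9.180×10^13 kg; dividing by ρ_w = 1029 kg m⁻³ gives 8.921×10^10 m³ of water.
Brenor: 9490 Gt = 9.490×10^15 kg; dividing by ρ_w = 1029 kg m⁻³ gives 9.223×10^12 m³ of water.
Eryane: 1.70×10^6 km³ × (904/1029) = 1.493×10^6 km³ of water.
Total added water ≈ 1.503×10^15 m³ over 3.71×10^14 m² → Δh = 4.05 m.

≈ 4.05 m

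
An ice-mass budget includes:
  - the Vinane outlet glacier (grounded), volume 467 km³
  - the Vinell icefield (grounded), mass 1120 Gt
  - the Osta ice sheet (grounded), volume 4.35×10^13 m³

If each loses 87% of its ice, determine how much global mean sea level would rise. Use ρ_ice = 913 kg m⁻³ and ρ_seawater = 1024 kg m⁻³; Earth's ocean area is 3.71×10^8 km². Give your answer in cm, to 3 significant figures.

≈ 9.45 cm

Vinane: 0.87 × 467 km³ × (913/1024) = 362.2 km³ of water.
Vinell: 0.87 × 1120 Gt = 9.744×10^14 kg; dividing by ρ_w = 1024 kg m⁻³ gives 9.516×10^11 m³ of water.
Osta: 0.87 × 4.35×10^13 m³ × (913/1024) = 3.374×10^13 m³ of water.
Total added water ≈ 3.506×10^13 m³ over 3.71×10^14 m² → Δh = 0.0945 m = 9.45 cm.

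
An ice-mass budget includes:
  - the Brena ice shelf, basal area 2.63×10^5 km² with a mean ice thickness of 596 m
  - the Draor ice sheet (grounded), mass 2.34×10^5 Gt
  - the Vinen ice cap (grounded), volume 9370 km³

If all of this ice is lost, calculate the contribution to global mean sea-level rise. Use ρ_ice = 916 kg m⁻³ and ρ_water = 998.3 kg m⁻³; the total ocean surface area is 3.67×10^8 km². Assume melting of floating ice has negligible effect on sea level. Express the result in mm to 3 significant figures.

The Brena ice shelf is floating and already displaces its own weight of water, so its melt adds essentially nothing to sea level.
Draor: 2.34×10^5 Gt = 2.340×10^17 kg; dividing by ρ_w = 998.3 kg m⁻³ gives 2.344×10^14 m³ of water.
Vinen: 9370 km³ × (916/998.3) = 8598 km³ of water.
Total added water ≈ 2.430×10^14 m³ over 3.67×10^14 m² → Δh = 0.662 m = 662 mm.

≈ 662 mm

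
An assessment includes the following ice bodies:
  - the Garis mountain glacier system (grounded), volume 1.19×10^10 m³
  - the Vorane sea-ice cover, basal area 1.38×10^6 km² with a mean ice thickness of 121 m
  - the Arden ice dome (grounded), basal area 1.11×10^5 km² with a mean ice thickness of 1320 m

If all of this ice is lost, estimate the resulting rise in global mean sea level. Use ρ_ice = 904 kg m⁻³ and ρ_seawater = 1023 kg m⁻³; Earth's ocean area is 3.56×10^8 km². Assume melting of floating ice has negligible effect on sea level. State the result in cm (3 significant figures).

Garis: 1.19×10^10 m³ × (904/1023) = 1.052×10^10 m³ of water.
The Vorane sea-ice cover is floating and already displaces its own weight of water, so its melt adds essentially nothing to sea level.
Arden: ice volume = 1.11×10^5 km² × 1320 m = 1.465×10^5 km³; 1.465×10^5 × (904/1023) = 1.295×10^5 km³ of water.
Total added water ≈ 1.295×10^14 m³ over 3.56×10^14 m² → Δh = 0.364 m = 36.4 cm.

≈ 36.4 cm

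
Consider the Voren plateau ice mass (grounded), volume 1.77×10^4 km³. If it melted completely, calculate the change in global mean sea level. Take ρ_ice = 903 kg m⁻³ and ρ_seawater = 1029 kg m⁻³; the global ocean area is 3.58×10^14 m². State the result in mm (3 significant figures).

Voren: 1.77×10^4 km³ × (903/1029) = 1.553×10^4 km³ of water.
Spread over 3.58×10^14 m² of ocean, Δh = 1.553×10^13 / 3.58×10^14 = 0.0434 m = 43.4 mm.

≈ 43.4 mm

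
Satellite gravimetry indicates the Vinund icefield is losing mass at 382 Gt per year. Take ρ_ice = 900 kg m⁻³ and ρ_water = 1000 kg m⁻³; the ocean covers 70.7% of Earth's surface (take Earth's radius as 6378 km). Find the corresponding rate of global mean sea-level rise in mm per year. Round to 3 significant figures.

≈ 1.06 mm/yr

ρ_w = 1000 kg m⁻³. Annual water volume added = 382 Gt / ρ_w = 3.820×10^14 kg / 1000 kg m⁻³ = 3.820×10^11 m³.
Δh per year = 3.820×10^11 / 3.61×10^14 = 1.06×10^-3 m = 1.06 mm.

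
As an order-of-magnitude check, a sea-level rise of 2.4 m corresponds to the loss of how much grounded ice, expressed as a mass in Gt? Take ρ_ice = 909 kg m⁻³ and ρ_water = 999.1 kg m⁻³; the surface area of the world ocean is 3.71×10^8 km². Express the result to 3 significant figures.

Required water volume = Δh × A = 2.4 m × 3.71×10^14 m² = 8.904×10^14 m³.
ρ_w = 999.1 kg m⁻³, so the mass of water = 8.904×10^14 m³ × 999.1 kg m⁻³ = 8.896×10^17 kg = 8.90×10^5 Gt (and the same mass of ice, by conservation).

≈ 8.90×10^5 Gt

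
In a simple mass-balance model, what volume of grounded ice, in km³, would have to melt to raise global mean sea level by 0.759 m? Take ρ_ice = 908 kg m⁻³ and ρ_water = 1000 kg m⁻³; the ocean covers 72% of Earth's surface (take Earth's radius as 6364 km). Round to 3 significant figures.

Required water volume = Δh × A = 0.759 m × 3.66×10^14 m² = 2.781×10^14 m³ = 2.781×10^5 km³.
Ice volume = water volume × ρ_w/ρ_ice = 2.781×10^5 × 1000/908 = 3.06×10^5 km³.

≈ 3.06×10^5 km³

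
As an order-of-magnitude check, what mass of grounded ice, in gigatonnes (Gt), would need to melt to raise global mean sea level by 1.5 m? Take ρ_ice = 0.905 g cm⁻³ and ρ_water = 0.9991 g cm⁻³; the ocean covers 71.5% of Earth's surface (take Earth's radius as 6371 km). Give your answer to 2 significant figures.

≈ 5.5×10^5 Gt

Required water volume = Δh × A = 1.5 m × 3.65×10^14 m² = 5.470×10^14 m³.
ρ_w = 0.9991 g cm⁻³ = 999.1 kg m⁻³, so the mass of water = 5.470×10^14 m³ × 999.1 kg m⁻³ = 5.466×10^17 kg = 5.5×10^5 Gt (and the same mass of ice, by conservation).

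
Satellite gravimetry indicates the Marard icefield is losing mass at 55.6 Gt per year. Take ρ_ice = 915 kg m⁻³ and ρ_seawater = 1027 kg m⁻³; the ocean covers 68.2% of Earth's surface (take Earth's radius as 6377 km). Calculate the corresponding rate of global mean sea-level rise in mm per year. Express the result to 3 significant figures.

≈ 0.155 mm/yr

ρ_w = 1027 kg m⁻³. Annual water volume added = 55.6 Gt / ρ_w = 5.560×10^13 kg / 1027 kg m⁻³ = 5.414×10^10 m³.
Δh per year = 5.414×10^10 / 3.49×10^14 = 1.55×10^-4 m = 0.155 mm.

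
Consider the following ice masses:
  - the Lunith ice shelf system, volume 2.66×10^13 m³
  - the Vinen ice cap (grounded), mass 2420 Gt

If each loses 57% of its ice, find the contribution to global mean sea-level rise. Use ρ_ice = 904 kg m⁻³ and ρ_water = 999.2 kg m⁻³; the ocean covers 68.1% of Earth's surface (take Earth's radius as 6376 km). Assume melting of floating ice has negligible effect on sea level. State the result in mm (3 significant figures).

The Lunith ice shelf system is floating and already displaces its own weight of water, so its melt adds essentially nothing to sea level.
Vinen: 0.57 × 2420 Gt = 1.379×10^15 kg; dividing by ρ_w = 999.2 kg m⁻³ gives 1.381×10^12 m³ of water.
Total added water ≈ 1.381×10^12 m³ over 3.48×10^14 m² → Δh = 3.97×10^-3 m = 3.97 mm.

≈ 3.97 mm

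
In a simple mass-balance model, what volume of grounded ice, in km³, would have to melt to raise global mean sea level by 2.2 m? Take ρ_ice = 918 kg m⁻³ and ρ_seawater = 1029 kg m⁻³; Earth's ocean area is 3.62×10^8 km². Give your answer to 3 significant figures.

≈ 8.93×10^5 km³

Required water volume = Δh × A = 2.2 m × 3.62×10^14 m² = 7.964×10^14 m³ = 7.964×10^5 km³.
Ice volume = water volume × ρ_w/ρ_ice = 7.964×10^5 × 1029/918 = 8.93×10^5 km³.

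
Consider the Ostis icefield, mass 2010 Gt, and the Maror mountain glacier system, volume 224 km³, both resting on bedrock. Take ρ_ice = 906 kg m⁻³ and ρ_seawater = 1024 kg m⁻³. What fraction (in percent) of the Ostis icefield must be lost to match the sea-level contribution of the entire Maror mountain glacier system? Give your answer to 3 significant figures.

≈ 10.1 %

Equal sea-level rise means equal mass of meltwater, i.e. equal mass of ice lost.
Ice mass of Maror: 2.029×10^14 kg; ice mass of Ostis: 2.010×10^15 kg.
Fraction required = 2.029×10^14 / 2.010×10^15 = 0.101 → 10.1 %.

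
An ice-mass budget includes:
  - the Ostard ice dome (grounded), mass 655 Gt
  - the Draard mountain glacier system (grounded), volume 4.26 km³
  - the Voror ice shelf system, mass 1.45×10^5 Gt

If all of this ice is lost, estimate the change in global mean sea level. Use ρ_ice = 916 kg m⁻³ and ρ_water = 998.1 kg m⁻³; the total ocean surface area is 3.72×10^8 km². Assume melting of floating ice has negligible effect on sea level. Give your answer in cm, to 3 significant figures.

≈ 0.177 cm

Ostard: 655 Gt = 6.550×10^14 kg; dividing by ρ_w = 998.1 kg m⁻³ gives 6.562×10^11 m³ of water.
Draard: 4.26 km³ × (916/998.1) = 3.910 km³ of water.
The Voror ice shelf system is floating and already displaces its own weight of water, so its melt adds essentially nothing to sea level.
Total added water ≈ 6.602×10^11 m³ over 3.72×10^14 m² → Δh = 1.77×10^-3 m = 0.177 cm.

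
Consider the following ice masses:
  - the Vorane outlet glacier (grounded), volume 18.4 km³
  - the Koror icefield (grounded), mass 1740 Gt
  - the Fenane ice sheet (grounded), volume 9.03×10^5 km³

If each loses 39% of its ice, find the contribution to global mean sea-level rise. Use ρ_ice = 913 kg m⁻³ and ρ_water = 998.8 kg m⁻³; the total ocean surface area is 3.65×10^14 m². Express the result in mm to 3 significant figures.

Vorane: 0.39 × 18.4 km³ × (913/998.8) = 6.560 km³ of water.
Koror: 0.39 × 1740 Gt = 6.786×10^14 kg; dividing by ρ_w = 998.8 kg m⁻³ gives 6.794×10^11 m³ of water.
Fenane: 0.39 × 9.03×10^5 km³ × (913/998.8) = 3.219×10^5 km³ of water.
Total added water ≈ 3.226×10^14 m³ over 3.65×10^14 m² → Δh = 0.884 m = 884 mm.

≈ 884 mm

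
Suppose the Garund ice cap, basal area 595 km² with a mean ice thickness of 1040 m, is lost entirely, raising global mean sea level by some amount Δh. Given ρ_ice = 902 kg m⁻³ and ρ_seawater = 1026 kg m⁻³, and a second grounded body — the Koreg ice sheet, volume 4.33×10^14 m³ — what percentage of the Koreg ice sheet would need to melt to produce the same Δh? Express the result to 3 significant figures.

≈ 0.143 %

Equal sea-level rise means equal mass of meltwater, i.e. equal mass of ice lost.
Ice mass of Garund: 5.582×10^14 kg; ice mass of Koreg: 3.906×10^17 kg.
Fraction required = 5.582×10^14 / 3.906×10^17 = 1.43×10^-3 → 0.143 %.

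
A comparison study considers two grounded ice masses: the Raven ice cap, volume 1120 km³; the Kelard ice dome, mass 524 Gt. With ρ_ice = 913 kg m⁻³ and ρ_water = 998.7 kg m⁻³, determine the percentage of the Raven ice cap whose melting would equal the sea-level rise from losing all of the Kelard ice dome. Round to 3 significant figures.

≈ 51.2 %

Equal sea-level rise means equal mass of meltwater, i.e. equal mass of ice lost.
Ice mass of Kelard: 5.240×10^14 kg; ice mass of Raven: 1.023×10^15 kg.
Fraction required = 5.240×10^14 / 1.023×10^15 = 0.512 → 51.2 %.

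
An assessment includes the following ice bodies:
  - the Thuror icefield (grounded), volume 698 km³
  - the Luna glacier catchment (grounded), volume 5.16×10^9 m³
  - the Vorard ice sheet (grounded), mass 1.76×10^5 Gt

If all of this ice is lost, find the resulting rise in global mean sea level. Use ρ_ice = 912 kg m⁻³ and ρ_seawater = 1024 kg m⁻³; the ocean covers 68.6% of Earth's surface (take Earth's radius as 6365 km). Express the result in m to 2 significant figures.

Thuror: 698 km³ × (912/1024) = 621.7 km³ of water.
Luna: 5.16×10^9 m³ × (912/1024) = 4.596×10^9 m³ of water.
Vorard: 1.76×10^5 Gt = 1.760×10^17 kg; dividing by ρ_w = 1024 kg m⁻³ gives 1.719×10^14 m³ of water.
Total added water ≈ 1.725×10^14 m³ over 3.49×10^14 m² → Δh = 0.494 m.

≈ 0.49 m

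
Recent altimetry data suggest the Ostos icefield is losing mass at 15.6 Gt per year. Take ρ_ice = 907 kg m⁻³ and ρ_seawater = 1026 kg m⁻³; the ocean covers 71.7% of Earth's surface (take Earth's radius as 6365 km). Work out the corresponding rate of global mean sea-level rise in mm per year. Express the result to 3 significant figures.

≈ 0.0417 mm/yr

ρ_w = 1026 kg m⁻³. Annual water volume added = 15.6 Gt / ρ_w = 1.560×10^13 kg / 1026 kg m⁻³ = 1.520×10^10 m³.
Δh per year = 1.520×10^10 / 3.65×10^14 = 4.17×10^-5 m = 0.0417 mm.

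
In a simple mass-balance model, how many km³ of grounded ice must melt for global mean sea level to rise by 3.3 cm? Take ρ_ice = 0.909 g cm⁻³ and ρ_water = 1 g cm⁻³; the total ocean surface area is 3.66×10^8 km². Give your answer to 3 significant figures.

Required water volume = Δh × A = 0.033 m × 3.66×10^14 m² = 1.208×10^13 m³ = 1.208×10^4 km³.
Ice volume = water volume × ρ_w/ρ_ice = 1.208×10^4 × 1000/909 = 1.33×10^4 km³.

≈ 1.33×10^4 km³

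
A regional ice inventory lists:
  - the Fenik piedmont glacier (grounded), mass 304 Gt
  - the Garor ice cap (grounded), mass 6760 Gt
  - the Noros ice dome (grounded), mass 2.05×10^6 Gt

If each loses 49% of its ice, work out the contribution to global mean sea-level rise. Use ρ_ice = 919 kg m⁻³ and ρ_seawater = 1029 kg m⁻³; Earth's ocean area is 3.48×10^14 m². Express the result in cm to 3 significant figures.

Fenik: 0.49 × 304 Gt = 1.490×10^14 kg; dividing by ρ_w = 1029 kg m⁻³ gives 1.448×10^11 m³ of water.
Garor: 0.49 × 6760 Gt = 3.312×10^15 kg; dividing by ρ_w = 1029 kg m⁻³ gives 3.219×10^12 m³ of water.
Noros: 0.49 × 2.05×10^6 Gt = 1.004×10^18 kg; dividing by ρ_w = 1029 kg m⁻³ gives 9.762×10^14 m³ of water.
Total added water ≈ 9.796×10^14 m³ over 3.48×10^14 m² → Δh = 2.81 m = 281 cm.

≈ 281 cm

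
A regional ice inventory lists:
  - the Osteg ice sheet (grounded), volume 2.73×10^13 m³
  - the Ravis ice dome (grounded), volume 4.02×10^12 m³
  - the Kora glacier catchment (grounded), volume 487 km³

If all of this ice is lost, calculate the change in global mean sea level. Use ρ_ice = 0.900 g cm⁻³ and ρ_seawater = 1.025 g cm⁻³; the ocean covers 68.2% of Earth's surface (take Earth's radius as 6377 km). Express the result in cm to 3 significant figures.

Osteg: 2.73×10^13 m³ × (900/1025) = 2.397×10^13 m³ of water.
Ravis: 4.02×10^12 m³ × (900/1025) = 3.530×10^12 m³ of water.
Kora: 487 km³ × (900/1025) = 427.6 km³ of water.
Total added water ≈ 2.793×10^13 m³ over 3.49×10^14 m² → Δh = 0.0801 m = 8.01 cm.

≈ 8.01 cm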